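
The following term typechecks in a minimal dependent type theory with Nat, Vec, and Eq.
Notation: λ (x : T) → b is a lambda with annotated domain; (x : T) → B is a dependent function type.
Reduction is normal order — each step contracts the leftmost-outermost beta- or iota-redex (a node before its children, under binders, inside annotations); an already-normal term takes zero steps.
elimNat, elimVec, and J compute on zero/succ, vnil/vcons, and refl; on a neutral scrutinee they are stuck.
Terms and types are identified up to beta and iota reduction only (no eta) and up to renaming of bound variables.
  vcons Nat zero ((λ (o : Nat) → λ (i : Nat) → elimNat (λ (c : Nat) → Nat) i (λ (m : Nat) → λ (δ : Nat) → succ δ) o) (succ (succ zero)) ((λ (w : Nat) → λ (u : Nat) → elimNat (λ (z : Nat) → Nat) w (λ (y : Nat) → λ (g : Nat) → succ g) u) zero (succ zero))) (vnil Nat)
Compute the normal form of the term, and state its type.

resulting normal form:
  vcons Nat zero (succ (succ (succ zero))) (vnil Nat)
the term's type:
  Vec Nat (succ zero)


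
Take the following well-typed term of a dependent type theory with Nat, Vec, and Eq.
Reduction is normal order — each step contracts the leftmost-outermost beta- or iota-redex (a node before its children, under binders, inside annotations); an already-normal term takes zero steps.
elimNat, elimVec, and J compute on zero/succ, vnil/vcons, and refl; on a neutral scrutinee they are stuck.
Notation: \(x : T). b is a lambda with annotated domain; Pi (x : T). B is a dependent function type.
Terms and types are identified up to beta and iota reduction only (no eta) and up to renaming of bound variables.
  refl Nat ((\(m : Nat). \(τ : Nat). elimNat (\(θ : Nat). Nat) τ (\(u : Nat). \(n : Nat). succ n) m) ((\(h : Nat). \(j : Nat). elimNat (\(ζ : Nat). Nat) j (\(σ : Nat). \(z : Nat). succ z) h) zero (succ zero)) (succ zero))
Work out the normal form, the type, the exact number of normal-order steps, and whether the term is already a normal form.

resulting normal form:
  refl Nat (succ (succ zero))
the term's type:
  Eq Nat (succ (succ zero)) (succ (succ zero))
reduction steps (normal order): 9
term was already normal: no
first contracted redex: a beta-redex


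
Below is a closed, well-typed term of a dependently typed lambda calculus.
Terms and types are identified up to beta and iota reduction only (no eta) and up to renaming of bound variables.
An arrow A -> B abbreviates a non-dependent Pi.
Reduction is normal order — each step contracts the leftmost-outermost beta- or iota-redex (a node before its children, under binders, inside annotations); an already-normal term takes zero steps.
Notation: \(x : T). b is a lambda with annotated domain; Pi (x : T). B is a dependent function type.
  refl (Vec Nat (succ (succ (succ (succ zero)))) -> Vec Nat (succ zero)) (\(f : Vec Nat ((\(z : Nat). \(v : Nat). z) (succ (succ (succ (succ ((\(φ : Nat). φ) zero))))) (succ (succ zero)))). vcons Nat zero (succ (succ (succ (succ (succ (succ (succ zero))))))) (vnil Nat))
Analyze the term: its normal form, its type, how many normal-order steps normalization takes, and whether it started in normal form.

resulting normal form:
  refl (Vec Nat (succ (succ (succ (succ zero)))) -> Vec Nat (succ zero)) (\(f : Vec Nat (succ (succ (succ (succ zero))))). vcons Nat zero (succ (succ (succ (succ (succ (succ (succ zero))))))) (vnil Nat))
type:
  Eq (Vec Nat (succ (succ (succ (succ zero)))) -> Vec Nat (succ zero)) (\(f : Vec Nat (succ (succ (succ (succ zero))))). vcons Nat zero (succ (succ (succ (succ (succ (succ (succ zero))))))) (vnil Nat)) (\(z : Vec Nat (succ (succ (succ (succ zero))))). vcons Nat zero (succ (succ (succ (succ (succ (succ (succ zero))))))) (vnil Nat))
normal-order step count: 3
term was already normal: no
first redex: a beta-redex


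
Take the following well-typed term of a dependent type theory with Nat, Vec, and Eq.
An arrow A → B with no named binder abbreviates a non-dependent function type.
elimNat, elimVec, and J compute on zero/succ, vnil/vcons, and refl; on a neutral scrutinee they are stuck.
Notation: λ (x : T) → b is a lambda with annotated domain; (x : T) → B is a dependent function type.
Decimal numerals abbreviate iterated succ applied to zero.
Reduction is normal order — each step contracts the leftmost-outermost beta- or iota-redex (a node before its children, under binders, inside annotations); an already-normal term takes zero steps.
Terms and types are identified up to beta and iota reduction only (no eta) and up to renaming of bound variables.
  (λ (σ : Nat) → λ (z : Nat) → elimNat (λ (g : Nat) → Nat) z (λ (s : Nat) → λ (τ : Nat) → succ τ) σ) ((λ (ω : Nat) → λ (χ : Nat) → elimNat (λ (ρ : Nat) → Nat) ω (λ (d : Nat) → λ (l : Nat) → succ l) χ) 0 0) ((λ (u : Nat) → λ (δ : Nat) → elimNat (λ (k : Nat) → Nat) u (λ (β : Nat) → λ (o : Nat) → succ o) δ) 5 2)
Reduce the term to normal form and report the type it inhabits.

reduced normal form:
  7
the term's type:
  Nat
observation: reduction starts at a beta-redex, and 15 normal-order steps reach the normal form.


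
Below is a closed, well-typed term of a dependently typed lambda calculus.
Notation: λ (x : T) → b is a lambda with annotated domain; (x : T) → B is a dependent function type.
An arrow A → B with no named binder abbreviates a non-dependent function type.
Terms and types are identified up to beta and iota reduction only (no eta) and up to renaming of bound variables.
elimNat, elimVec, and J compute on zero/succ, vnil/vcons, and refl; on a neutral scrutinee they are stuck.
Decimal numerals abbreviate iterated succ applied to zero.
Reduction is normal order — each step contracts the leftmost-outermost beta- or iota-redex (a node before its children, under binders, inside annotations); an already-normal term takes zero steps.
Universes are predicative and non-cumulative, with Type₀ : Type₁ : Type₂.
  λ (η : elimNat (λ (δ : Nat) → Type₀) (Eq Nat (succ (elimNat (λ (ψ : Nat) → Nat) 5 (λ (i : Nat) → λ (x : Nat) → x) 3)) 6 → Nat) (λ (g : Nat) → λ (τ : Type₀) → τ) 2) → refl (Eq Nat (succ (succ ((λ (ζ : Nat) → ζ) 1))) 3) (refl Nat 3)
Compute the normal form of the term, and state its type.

resulting normal form:
  λ (η : Eq Nat 6 6 → Nat) → refl (Eq Nat 3 3) (refl Nat 3)
type:
  (Eq Nat 6 6 → Nat) → Eq (Eq Nat 3 3) (refl Nat 3) (refl Nat 3)


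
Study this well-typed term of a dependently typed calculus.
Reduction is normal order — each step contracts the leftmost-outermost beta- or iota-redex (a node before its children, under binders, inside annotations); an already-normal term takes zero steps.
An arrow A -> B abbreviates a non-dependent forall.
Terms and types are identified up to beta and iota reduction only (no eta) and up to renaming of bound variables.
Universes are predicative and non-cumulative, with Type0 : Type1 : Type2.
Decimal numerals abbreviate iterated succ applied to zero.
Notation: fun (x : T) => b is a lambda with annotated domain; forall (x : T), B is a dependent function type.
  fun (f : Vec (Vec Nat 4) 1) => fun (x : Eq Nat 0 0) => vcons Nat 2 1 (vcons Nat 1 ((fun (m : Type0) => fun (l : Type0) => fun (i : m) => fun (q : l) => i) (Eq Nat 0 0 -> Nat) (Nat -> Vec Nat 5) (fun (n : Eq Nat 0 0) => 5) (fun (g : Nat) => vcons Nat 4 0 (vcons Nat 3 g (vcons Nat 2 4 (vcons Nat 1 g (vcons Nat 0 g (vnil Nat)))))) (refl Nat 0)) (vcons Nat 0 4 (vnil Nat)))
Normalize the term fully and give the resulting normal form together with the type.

normal form:
  fun (f : Vec (Vec Nat 4) 1) => fun (x : Eq Nat 0 0) => vcons Nat 2 1 (vcons Nat 1 5 (vcons Nat 0 4 (vnil Nat)))
the term's type:
  Vec (Vec Nat 4) 1 -> Eq Nat 0 0 -> Vec Nat 3
observation: 5 normal-order steps normalize the term, beginning with a beta-redex.


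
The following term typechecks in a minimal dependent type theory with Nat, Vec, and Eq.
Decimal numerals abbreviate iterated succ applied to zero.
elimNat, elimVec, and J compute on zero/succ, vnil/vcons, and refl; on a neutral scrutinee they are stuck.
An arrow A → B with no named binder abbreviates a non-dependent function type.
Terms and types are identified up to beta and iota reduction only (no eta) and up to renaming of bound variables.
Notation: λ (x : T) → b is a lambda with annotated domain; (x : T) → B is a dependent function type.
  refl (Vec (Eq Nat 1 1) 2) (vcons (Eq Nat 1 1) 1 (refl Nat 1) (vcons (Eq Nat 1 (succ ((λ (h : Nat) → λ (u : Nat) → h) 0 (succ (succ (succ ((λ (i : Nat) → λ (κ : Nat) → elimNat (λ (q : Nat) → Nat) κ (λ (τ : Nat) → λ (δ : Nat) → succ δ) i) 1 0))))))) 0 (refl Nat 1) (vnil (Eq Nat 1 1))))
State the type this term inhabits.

type:
  Eq (Vec (Eq Nat 1 1) 2) (vcons (Eq Nat 1 1) 1 (refl Nat 1) (vcons (Eq Nat 1 1) 0 (refl Nat 1) (vnil (Eq Nat 1 1)))) (vcons (Eq Nat 1 1) 1 (refl Nat 1) (vcons (Eq Nat 1 1) 0 (refl Nat 1) (vnil (Eq Nat 1 1))))


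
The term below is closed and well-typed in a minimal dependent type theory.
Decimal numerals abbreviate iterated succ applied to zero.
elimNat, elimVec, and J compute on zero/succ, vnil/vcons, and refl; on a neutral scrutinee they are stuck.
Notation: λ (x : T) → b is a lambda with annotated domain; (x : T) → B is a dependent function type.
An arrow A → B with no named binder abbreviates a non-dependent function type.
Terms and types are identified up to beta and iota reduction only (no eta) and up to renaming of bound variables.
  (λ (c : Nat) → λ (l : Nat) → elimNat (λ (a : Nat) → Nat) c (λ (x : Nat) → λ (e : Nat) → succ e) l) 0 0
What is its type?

the term's type:
  Nat


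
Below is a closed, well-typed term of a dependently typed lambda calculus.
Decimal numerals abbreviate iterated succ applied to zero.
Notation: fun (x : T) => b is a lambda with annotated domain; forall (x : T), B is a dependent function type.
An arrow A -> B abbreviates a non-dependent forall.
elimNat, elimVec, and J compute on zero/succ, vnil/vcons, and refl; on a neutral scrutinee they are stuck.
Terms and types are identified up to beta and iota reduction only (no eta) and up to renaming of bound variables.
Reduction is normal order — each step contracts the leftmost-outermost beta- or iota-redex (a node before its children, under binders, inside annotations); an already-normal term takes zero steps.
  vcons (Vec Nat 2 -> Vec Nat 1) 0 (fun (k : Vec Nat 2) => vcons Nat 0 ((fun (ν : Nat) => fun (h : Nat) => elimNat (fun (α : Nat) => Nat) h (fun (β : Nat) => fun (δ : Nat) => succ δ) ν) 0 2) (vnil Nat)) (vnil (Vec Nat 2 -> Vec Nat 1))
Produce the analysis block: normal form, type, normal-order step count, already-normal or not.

normal form:
  vcons (Vec Nat 2 -> Vec Nat 1) 0 (fun (k : Vec Nat 2) => vcons Nat 0 2 (vnil Nat)) (vnil (Vec Nat 2 -> Vec Nat 1))
the term's type:
  Vec (Vec Nat 2 -> Vec Nat 1) 1
normal-order step count: 3
already normal: no
first contracted redex: a beta-redex


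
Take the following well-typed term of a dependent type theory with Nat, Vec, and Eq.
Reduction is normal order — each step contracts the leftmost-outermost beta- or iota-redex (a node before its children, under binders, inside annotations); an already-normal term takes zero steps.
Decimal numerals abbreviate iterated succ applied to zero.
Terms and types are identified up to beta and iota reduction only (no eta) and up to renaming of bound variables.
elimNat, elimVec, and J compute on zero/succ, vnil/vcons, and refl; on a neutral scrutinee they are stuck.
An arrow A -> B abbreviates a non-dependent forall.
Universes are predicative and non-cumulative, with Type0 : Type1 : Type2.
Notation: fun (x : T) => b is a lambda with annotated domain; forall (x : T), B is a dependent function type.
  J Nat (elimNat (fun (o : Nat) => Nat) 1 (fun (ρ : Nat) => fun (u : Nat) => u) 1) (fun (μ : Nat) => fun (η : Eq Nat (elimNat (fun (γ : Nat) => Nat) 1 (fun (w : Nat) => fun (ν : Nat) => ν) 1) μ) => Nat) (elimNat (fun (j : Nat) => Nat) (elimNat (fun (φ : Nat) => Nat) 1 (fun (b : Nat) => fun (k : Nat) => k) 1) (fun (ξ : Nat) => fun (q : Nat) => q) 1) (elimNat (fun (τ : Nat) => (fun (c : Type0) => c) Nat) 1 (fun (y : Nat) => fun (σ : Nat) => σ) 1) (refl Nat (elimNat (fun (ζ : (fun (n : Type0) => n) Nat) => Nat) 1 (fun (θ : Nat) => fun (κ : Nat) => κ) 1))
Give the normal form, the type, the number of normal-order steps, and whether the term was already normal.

normal form:
  1
type:
  Nat
normal-order step count: 9
term was already normal: no
first redex: a J iota-redex


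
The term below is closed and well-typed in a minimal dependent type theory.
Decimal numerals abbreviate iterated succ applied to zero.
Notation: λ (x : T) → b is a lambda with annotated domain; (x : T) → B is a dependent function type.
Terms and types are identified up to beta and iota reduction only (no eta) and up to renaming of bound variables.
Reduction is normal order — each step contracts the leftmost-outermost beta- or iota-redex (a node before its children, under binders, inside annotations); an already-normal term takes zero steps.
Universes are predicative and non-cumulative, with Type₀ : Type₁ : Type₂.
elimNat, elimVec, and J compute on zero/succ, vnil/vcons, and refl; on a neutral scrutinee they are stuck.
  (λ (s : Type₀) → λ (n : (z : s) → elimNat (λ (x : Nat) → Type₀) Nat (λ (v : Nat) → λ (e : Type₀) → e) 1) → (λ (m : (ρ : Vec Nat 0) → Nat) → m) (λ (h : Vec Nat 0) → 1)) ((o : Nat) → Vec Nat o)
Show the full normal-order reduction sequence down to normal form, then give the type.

reduction (normal order):
  (λ (s : Type₀) → λ (n : (z : s) → elimNat (λ (x : Nat) → Type₀) Nat (λ (v : Nat) → λ (e : Type₀) → e) 1) → (λ (m : (ρ : Vec Nat 0) → Nat) → m) (λ (h : Vec Nat 0) → 1)) ((o : Nat) → Vec Nat o)
  ~> λ (s : (n : (z : Nat) → Vec Nat z) → elimNat (λ (x : Nat) → Type₀) Nat (λ (v : Nat) → λ (e : Type₀) → e) 1) → (λ (m : (ρ : Vec Nat 0) → Nat) → m) (λ (h : Vec Nat 0) → 1)
  ~> λ (s : (n : (z : Nat) → Vec Nat z) → (λ (x : Nat) → λ (v : Type₀) → v) 0 (elimNat (λ (e : Nat) → Type₀) Nat (λ (m : Nat) → λ (ρ : Type₀) → ρ) 0)) → (λ (h : (o : Vec Nat 0) → Nat) → h) (λ (c : Vec Nat 0) → 1)
  ~> λ (s : (n : (z : Nat) → Vec Nat z) → (λ (x : Type₀) → x) (elimNat (λ (v : Nat) → Type₀) Nat (λ (e : Nat) → λ (m : Type₀) → m) 0)) → (λ (ρ : (h : Vec Nat 0) → Nat) → ρ) (λ (o : Vec Nat 0) → 1)
  ~> λ (s : (n : (z : Nat) → Vec Nat z) → elimNat (λ (x : Nat) → Type₀) Nat (λ (v : Nat) → λ (e : Type₀) → e) 0) → (λ (m : (ρ : Vec Nat 0) → Nat) → m) (λ (h : Vec Nat 0) → 1)
  ~> λ (s : (n : (z : Nat) → Vec Nat z) → Nat) → (λ (x : (v : Vec Nat 0) → Nat) → x) (λ (e : Vec Nat 0) → 1)
  ~> λ (s : (n : (z : Nat) → Vec Nat z) → Nat) → λ (x : Vec Nat 0) → 1
type:
  (s : (n : (z : Nat) → Vec Nat z) → Nat) → (x : Vec Nat 0) → Nat


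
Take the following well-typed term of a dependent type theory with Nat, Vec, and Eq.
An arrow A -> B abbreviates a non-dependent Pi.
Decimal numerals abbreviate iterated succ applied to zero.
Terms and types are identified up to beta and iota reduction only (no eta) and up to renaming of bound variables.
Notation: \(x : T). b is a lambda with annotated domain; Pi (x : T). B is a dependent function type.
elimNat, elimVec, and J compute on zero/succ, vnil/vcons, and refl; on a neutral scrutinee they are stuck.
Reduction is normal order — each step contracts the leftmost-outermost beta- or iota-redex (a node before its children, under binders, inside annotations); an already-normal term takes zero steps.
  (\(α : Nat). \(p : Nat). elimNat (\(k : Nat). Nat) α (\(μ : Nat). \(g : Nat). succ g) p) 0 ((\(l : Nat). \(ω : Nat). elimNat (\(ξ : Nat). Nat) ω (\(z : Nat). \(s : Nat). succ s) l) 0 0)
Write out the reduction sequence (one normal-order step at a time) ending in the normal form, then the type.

normal-order reduction:
  (\(α : Nat). \(p : Nat). elimNat (\(k : Nat). Nat) α (\(μ : Nat). \(g : Nat). succ g) p) 0 ((\(l : Nat). \(ω : Nat). elimNat (\(ξ : Nat). Nat) ω (\(z : Nat). \(s : Nat). succ s) l) 0 0)
  ~> (\(α : Nat). elimNat (\(p : Nat). Nat) 0 (\(k : Nat). \(μ : Nat). succ μ) α) ((\(g : Nat). \(l : Nat). elimNat (\(ω : Nat). Nat) l (\(ξ : Nat). \(z : Nat). succ z) g) 0 0)
  ~> elimNat (\(α : Nat). Nat) 0 (\(p : Nat). \(k : Nat). succ k) ((\(μ : Nat). \(g : Nat). elimNat (\(l : Nat). Nat) g (\(ω : Nat). \(ξ : Nat). succ ξ) μ) 0 0)
  ~> elimNat (\(α : Nat). Nat) 0 (\(p : Nat). \(k : Nat). succ k) ((\(μ : Nat). elimNat (\(g : Nat). Nat) μ (\(l : Nat). \(ω : Nat). succ ω) 0) 0)
  ~> elimNat (\(α : Nat). Nat) 0 (\(p : Nat). \(k : Nat). succ k) (elimNat (\(μ : Nat). Nat) 0 (\(g : Nat). \(l : Nat). succ l) 0)
  ~> elimNat (\(α : Nat). Nat) 0 (\(p : Nat). \(k : Nat). succ k) 0
  ~> 0
inferred type:
  Nat


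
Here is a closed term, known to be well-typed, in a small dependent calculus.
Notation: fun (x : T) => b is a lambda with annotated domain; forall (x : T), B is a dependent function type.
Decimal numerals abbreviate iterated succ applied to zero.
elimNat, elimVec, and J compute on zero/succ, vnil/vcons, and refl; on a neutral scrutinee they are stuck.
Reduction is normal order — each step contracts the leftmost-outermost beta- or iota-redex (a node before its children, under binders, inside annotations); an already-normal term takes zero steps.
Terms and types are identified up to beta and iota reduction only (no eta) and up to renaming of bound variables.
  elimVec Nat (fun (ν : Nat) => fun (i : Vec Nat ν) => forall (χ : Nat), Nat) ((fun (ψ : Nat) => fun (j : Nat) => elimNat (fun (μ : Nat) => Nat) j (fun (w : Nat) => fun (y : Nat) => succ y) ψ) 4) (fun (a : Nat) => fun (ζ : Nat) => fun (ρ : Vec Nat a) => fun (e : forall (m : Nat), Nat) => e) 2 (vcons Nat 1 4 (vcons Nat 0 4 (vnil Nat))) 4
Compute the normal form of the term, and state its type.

resulting normal form:
  8
type:
  Nat


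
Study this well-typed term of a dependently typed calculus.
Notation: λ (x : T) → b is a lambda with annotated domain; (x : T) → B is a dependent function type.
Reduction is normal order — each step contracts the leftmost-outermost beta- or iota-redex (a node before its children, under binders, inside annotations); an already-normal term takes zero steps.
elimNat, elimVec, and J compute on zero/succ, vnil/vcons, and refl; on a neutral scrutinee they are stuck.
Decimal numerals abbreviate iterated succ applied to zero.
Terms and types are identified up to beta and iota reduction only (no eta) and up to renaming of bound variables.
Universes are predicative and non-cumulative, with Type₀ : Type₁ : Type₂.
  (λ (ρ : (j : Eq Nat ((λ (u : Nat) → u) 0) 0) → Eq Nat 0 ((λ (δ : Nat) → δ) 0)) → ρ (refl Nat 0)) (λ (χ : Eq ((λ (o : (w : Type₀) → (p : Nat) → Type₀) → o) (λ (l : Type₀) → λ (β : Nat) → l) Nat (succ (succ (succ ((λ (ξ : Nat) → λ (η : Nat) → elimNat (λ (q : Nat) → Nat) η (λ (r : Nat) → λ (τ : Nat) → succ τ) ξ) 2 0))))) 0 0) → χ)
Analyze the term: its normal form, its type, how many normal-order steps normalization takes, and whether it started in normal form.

resulting normal form:
  refl Nat 0
the term's type:
  Eq Nat 0 0
steps to reach normal form (normal order): 2
started in normal form: no
first contracted redex: a beta-redex


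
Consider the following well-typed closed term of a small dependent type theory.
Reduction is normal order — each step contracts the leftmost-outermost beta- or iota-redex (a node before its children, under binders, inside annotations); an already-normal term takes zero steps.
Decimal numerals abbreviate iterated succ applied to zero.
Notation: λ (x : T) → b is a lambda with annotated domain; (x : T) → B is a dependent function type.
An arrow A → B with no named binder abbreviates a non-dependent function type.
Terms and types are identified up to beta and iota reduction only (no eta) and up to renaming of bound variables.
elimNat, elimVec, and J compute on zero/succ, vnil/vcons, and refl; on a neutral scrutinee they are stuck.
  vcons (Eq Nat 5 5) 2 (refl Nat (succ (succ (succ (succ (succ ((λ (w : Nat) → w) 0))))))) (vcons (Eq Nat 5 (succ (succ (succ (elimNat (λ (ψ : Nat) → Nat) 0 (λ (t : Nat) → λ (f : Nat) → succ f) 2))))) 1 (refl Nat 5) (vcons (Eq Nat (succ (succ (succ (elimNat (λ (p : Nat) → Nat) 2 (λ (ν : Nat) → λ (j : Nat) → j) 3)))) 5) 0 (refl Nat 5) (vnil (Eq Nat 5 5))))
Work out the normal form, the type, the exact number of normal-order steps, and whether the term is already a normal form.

reduced normal form:
  vcons (Eq Nat 5 5) 2 (refl Nat 5) (vcons (Eq Nat 5 5) 1 (refl Nat 5) (vcons (Eq Nat 5 5) 0 (refl Nat 5) (vnil (Eq Nat 5 5))))
type:
  Vec (Eq Nat 5 5) 3
steps to reach normal form (normal order): 18
already normal: no
first contracted redex: a beta-redex


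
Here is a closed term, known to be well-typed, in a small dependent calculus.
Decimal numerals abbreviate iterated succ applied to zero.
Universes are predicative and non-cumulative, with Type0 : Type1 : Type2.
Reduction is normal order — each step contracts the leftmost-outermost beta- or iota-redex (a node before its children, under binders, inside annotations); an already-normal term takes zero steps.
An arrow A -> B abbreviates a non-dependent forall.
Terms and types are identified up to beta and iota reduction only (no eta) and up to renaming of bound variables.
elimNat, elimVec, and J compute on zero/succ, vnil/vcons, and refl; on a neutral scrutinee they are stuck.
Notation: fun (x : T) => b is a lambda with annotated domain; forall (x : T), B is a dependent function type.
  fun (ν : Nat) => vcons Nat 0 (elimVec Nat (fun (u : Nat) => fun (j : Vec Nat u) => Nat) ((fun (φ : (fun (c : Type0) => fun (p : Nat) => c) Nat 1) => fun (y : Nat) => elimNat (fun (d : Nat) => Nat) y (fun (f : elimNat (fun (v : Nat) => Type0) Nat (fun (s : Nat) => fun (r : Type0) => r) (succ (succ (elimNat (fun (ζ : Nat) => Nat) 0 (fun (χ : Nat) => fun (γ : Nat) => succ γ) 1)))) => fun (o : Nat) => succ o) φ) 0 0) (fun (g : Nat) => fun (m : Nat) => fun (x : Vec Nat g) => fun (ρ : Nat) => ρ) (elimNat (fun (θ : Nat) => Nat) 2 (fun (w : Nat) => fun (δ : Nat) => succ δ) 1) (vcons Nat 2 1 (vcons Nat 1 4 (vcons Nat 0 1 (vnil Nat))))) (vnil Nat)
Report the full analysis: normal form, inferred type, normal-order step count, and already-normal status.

reduced normal form:
  fun (ν : Nat) => vcons Nat 0 0 (vnil Nat)
inferred type:
  Nat -> Vec Nat 1
steps to reach normal form (normal order): 19
already normal: no
first contracted redex: an elimVec iota-redex


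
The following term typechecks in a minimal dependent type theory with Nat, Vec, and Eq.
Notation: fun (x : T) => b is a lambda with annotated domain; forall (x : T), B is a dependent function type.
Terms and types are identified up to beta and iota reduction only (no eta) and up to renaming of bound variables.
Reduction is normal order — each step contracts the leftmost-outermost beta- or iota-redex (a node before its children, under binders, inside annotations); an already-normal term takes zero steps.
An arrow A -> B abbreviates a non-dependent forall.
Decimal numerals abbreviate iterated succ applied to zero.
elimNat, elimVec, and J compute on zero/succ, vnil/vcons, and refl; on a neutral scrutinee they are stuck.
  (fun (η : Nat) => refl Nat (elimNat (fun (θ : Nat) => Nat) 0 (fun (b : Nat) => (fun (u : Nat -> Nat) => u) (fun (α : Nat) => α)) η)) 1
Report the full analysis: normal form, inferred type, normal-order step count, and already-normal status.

reduced normal form:
  refl Nat 0
the term's type:
  Eq Nat 0 0
normal-order step count: 6
term was already normal: no
first redex: a beta-redex


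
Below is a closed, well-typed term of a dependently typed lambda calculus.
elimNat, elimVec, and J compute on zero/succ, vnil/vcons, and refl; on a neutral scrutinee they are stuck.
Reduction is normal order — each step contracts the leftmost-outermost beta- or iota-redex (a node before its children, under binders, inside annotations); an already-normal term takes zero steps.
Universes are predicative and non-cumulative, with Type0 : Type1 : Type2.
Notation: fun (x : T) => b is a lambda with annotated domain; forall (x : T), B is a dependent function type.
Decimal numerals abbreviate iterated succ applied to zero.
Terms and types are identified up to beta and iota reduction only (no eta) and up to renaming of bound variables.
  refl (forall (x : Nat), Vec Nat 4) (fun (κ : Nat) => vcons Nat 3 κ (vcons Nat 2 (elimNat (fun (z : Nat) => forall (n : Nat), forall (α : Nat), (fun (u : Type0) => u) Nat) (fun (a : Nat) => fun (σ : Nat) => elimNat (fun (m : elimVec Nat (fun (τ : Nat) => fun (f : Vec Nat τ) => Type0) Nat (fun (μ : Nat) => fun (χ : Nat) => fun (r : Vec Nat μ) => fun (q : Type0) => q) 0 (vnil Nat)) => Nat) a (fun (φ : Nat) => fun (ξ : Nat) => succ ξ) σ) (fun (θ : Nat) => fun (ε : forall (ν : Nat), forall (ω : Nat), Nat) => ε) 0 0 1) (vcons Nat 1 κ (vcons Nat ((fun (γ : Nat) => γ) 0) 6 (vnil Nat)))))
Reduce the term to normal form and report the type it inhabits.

resulting normal form:
  refl (forall (x : Nat), Vec Nat 4) (fun (κ : Nat) => vcons Nat 3 κ (vcons Nat 2 1 (vcons Nat 1 κ (vcons Nat 0 6 (vnil Nat)))))
the term's type:
  Eq (forall (x : Nat), Vec Nat 4) (fun (κ : Nat) => vcons Nat 3 κ (vcons Nat 2 1 (vcons Nat 1 κ (vcons Nat 0 6 (vnil Nat))))) (fun (z : Nat) => vcons Nat 3 z (vcons Nat 2 1 (vcons Nat 1 z (vcons Nat 0 6 (vnil Nat)))))


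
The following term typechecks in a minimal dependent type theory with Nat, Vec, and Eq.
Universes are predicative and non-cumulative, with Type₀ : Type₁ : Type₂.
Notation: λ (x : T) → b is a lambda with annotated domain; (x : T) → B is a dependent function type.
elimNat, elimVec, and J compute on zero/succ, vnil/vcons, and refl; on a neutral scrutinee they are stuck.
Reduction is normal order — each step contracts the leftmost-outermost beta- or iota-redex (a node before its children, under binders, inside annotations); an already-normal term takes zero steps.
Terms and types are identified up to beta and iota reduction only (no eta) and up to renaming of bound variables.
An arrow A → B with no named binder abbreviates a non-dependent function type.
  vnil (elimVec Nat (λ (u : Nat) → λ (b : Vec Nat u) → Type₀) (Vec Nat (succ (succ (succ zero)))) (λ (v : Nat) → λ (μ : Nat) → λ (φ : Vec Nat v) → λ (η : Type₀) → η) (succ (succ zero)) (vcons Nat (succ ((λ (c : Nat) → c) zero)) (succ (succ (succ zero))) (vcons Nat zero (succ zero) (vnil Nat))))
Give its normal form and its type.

resulting normal form:
  vnil (Vec Nat (succ (succ (succ zero))))
type:
  Vec (Vec Nat (succ (succ (succ zero)))) zero
observation: the term reaches its normal form after 11 normal-order steps.


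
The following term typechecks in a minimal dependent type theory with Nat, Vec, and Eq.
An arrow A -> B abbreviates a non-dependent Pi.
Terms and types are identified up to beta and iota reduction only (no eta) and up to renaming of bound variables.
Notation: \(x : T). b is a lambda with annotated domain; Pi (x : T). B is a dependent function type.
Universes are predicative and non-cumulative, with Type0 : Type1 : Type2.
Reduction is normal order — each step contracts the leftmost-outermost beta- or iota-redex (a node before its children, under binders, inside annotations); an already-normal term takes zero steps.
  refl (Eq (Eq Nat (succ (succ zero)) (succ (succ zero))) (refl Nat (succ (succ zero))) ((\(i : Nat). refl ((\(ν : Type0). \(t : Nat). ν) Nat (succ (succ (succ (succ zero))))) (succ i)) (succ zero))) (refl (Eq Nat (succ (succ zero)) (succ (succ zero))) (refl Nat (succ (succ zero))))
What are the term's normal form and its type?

resulting normal form:
  refl (Eq (Eq Nat (succ (succ zero)) (succ (succ zero))) (refl Nat (succ (succ zero))) (refl Nat (succ (succ zero)))) (refl (Eq Nat (succ (succ zero)) (succ (succ zero))) (refl Nat (succ (succ zero))))
inferred type:
  Eq (Eq (Eq Nat (succ (succ zero)) (succ (succ zero))) (refl Nat (succ (succ zero))) (refl Nat (succ (succ zero)))) (refl (Eq Nat (succ (succ zero)) (succ (succ zero))) (refl Nat (succ (succ zero)))) (refl (Eq Nat (succ (succ zero)) (succ (succ zero))) (refl Nat (succ (succ zero))))


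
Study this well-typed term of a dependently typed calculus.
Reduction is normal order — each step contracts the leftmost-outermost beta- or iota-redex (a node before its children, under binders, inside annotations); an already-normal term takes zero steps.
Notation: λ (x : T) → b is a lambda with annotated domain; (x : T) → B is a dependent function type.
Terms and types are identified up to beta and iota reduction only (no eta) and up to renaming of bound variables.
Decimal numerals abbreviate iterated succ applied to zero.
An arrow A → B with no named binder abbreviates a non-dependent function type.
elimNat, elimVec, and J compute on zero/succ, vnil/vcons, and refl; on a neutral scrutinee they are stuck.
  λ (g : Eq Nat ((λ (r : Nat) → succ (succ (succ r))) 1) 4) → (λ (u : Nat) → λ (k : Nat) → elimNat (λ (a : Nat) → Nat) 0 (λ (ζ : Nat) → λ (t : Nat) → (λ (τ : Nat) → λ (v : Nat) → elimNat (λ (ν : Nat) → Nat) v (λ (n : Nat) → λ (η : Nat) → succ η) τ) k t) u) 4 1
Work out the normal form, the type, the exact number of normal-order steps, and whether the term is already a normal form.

normal form:
  λ (g : Eq Nat 4 4) → 4
inferred type:
  Eq Nat 4 4 → Nat
reduction steps (normal order): 40
started in normal form: no
first contracted redex: a beta-redex


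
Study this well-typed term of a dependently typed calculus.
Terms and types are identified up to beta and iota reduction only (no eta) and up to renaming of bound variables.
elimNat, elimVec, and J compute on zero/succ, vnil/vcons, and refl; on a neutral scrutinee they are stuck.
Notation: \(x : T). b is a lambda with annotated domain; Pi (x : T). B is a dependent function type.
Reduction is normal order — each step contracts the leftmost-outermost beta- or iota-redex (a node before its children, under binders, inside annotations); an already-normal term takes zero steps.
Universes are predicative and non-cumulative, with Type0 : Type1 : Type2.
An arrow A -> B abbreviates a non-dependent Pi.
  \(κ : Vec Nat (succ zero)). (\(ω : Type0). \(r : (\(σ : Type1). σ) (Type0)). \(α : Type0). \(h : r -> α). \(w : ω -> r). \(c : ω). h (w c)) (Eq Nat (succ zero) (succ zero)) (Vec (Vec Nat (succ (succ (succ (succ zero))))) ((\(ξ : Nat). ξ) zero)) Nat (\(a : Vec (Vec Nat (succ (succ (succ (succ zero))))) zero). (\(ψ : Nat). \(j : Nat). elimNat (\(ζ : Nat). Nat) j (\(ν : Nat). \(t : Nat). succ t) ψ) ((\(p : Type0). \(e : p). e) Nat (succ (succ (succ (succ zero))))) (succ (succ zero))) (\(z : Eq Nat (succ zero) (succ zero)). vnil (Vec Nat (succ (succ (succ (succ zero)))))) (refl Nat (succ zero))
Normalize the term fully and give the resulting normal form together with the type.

reduced normal form:
  \(κ : Vec Nat (succ zero)). succ (succ (succ (succ (succ (succ zero)))))
inferred type:
  Vec Nat (succ zero) -> Nat
observation: normalization takes exactly 24 steps under the normal-order strategy.


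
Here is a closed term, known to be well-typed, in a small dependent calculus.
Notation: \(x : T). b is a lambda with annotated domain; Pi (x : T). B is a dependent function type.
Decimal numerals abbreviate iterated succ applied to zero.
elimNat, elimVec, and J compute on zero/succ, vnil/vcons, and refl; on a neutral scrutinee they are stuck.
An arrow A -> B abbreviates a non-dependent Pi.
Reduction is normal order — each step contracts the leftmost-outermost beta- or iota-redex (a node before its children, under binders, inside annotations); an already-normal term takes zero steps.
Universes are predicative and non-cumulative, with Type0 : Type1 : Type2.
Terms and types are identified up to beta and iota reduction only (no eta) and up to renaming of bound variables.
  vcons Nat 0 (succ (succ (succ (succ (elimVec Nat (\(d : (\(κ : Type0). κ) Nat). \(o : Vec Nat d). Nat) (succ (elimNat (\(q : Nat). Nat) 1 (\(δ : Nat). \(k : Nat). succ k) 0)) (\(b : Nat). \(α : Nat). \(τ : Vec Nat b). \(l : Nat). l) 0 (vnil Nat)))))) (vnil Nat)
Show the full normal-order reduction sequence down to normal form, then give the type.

normal-order reduction:
  vcons Nat 0 (succ (succ (succ (succ (elimVec Nat (\(d : (\(κ : Type0). κ) Nat). \(o : Vec Nat d). Nat) (succ (elimNat (\(q : Nat). Nat) 1 (\(δ : Nat). \(k : Nat). succ k) 0)) (\(b : Nat). \(α : Nat). \(τ : Vec Nat b). \(l : Nat). l) 0 (vnil Nat)))))) (vnil Nat)
  ~> vcons Nat 0 (succ (succ (succ (succ (succ (elimNat (\(d : Nat). Nat) 1 (\(κ : Nat). \(o : Nat). succ o) 0)))))) (vnil Nat)
  ~> vcons Nat 0 6 (vnil Nat)
the term's type:
  Vec Nat 1


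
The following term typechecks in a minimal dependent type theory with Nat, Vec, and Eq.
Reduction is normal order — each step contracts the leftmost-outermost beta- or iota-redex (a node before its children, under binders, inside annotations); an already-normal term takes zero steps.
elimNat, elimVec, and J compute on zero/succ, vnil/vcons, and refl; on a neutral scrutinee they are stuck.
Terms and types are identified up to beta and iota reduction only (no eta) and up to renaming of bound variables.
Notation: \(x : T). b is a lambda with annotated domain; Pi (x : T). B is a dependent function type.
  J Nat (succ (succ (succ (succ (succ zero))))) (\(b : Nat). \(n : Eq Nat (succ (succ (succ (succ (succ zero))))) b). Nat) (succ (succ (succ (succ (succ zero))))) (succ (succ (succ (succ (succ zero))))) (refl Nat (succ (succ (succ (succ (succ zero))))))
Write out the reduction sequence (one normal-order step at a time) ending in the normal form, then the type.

normal-order reduction:
  J Nat (succ (succ (succ (succ (succ zero))))) (\(b : Nat). \(n : Eq Nat (succ (succ (succ (succ (succ zero))))) b). Nat) (succ (succ (succ (succ (succ zero))))) (succ (succ (succ (succ (succ zero))))) (refl Nat (succ (succ (succ (succ (succ zero))))))
  ~> succ (succ (succ (succ (succ zero))))
type:
  Nat


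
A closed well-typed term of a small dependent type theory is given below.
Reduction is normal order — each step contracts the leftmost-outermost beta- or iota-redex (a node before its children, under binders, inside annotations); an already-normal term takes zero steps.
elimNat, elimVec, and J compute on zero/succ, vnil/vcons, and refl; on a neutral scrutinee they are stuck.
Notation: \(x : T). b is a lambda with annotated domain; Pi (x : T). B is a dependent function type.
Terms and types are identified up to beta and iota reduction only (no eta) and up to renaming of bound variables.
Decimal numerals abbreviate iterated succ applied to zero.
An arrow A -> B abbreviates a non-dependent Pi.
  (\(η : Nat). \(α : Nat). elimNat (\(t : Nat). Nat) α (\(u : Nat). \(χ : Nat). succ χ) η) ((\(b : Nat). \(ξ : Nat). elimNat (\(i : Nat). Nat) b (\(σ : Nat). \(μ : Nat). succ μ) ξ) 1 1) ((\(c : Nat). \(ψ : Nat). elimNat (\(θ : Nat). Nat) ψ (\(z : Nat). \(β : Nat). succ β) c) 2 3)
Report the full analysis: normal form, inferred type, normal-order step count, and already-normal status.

normal form:
  7
the term's type:
  Nat
reduction steps (normal order): 24
started in normal form: no
first redex: a beta-redex


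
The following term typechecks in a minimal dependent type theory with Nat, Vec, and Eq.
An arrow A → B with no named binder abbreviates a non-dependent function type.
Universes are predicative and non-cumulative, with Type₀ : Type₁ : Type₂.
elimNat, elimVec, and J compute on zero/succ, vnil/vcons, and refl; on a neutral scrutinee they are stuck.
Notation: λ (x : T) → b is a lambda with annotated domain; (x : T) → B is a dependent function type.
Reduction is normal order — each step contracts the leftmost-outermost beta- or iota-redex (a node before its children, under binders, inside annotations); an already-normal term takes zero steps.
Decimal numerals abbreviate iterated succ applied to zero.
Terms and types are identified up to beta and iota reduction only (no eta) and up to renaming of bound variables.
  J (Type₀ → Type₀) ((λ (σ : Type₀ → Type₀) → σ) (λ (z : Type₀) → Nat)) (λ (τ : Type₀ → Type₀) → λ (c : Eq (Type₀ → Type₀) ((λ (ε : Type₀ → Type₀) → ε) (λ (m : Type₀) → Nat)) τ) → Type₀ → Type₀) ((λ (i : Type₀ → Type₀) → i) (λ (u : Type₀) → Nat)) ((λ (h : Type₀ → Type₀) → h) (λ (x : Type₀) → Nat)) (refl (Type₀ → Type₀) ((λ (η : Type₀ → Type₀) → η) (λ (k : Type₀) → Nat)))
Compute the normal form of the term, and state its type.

resulting normal form:
  λ (σ : Type₀) → Nat
type:
  Type₀ → Type₀


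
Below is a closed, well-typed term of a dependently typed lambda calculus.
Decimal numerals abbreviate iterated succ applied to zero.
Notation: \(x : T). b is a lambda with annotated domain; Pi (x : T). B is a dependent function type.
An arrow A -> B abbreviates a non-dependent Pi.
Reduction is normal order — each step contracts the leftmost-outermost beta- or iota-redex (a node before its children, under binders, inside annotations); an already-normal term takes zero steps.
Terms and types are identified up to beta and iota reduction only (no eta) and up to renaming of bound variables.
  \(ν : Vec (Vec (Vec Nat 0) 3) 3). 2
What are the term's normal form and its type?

reduced normal form:
  \(ν : Vec (Vec (Vec Nat 0) 3) 3). 2
the term's type:
  Vec (Vec (Vec Nat 0) 3) 3 -> Nat


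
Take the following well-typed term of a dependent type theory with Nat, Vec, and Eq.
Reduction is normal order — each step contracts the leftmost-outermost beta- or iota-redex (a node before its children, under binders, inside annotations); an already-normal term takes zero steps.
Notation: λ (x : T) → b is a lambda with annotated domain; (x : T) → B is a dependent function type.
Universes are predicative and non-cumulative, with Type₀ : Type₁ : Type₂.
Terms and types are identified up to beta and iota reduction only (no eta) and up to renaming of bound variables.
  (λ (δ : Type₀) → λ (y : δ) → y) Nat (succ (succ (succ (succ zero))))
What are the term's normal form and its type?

normal form:
  succ (succ (succ (succ zero)))
type:
  Nat


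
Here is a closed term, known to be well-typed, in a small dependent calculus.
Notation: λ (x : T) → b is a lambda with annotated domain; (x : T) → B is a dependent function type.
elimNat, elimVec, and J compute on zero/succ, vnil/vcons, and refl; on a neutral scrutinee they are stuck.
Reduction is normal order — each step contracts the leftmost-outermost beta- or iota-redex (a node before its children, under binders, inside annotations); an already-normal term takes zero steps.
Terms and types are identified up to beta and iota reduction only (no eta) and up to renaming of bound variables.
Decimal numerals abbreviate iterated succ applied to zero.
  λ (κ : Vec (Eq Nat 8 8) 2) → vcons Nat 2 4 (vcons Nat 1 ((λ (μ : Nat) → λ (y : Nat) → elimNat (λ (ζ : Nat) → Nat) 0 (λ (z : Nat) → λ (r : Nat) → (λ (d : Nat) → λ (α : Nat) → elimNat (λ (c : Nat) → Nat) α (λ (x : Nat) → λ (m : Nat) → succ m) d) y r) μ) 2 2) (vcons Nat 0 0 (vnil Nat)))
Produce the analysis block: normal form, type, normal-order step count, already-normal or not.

reduced normal form:
  λ (κ : Vec (Eq Nat 8 8) 2) → vcons Nat 2 4 (vcons Nat 1 4 (vcons Nat 0 0 (vnil Nat)))
type:
  (κ : Vec (Eq Nat 8 8) 2) → Vec Nat 3
reduction steps (normal order): 27
already normal: no
first contracted redex: a beta-redex


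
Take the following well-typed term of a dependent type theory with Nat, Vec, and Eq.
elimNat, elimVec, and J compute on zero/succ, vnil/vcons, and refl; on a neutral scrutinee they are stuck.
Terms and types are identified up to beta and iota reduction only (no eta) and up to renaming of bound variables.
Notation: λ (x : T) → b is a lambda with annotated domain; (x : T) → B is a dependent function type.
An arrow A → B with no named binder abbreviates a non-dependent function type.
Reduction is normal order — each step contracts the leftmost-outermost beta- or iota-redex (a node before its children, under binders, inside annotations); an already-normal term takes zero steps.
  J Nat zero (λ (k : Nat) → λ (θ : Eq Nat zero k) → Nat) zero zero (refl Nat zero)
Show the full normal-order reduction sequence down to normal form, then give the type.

reduction (normal order):
  J Nat zero (λ (k : Nat) → λ (θ : Eq Nat zero k) → Nat) zero zero (refl Nat zero)
  ~> zero
type:
  Nat
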